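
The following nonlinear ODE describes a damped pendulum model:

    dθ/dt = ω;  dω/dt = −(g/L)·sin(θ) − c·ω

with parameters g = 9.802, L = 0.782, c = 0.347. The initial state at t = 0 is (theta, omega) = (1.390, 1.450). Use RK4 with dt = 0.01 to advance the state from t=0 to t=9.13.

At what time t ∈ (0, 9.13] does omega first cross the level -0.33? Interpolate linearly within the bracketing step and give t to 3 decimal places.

t = 0.141

t=0.000: state=(1.390, 1.450)
step 1 (dt=0.01): k1=(1.450, -12.833), k2=(1.386, -12.827), k3=(1.386, -12.826), k4=(1.322, -12.819); state += dt/6·(k1+2k2+2k3+k4)
t=0.010: state=(1.404, 1.322)
t=0.020: state=(1.416, 1.194)
t=0.030: state=(1.428, 1.066)
t=0.140: state=(1.468, -0.319)
next step: t=0.150: state=(1.465, -0.442) — omega has crossed -0.33
linear interpolation between t=0.140 (-0.31870) and t=0.150 (-0.44204) → t≈0.141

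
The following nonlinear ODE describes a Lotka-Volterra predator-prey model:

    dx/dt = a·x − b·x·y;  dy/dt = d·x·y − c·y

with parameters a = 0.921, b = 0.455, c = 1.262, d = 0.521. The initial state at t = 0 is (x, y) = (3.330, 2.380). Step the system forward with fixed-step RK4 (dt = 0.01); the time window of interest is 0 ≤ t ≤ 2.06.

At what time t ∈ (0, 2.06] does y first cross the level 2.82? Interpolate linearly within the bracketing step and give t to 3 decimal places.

t=0.000: state=(3.330, 2.380)
step 1 (dt=0.01): k1=(-0.539, 1.126), k2=(-0.547, 1.125), k3=(-0.547, 1.125), k4=(-0.555, 1.124); state += dt/6·(k1+2k2+2k3+k4)
t=0.010: state=(3.325, 2.391)
t=0.020: state=(3.319, 2.402)
t=0.030: state=(3.313, 2.414)
continuing one RK4 step at a time; state shown every 10 steps (Δt=0.1):
t=0.100: state=(3.268, 2.491)
t=0.200: state=(3.192, 2.599)
t=0.300: state=(3.102, 2.699)
t=0.400: state=(3.002, 2.789)
t=0.430: state=(2.970, 2.814)
next step: t=0.440: state=(2.960, 2.822) — y has crossed 2.82
linear interpolation between t=0.430 (2.81357) and t=0.440 (2.82154) → t≈0.438

t = 0.438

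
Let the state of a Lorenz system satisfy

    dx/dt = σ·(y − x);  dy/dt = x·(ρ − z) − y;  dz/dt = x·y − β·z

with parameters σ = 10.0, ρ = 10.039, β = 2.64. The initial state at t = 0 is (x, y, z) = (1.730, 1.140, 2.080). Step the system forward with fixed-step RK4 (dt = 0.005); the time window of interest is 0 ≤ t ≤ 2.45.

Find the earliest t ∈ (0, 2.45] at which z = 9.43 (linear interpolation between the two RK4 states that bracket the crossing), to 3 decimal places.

t = 0.496

t=0.000: state=(1.730, 1.140, 2.080)
step 1 (dt=0.005): k1=(-5.900, 12.629, -3.519), k2=(-5.437, 12.495, -3.458), k3=(-5.452, 12.504, -3.458), k4=(-5.002, 12.379, -3.398); state += dt/6·(k1+2k2+2k3+k4)
t=0.005: state=(1.703, 1.203, 2.063)
t=0.010: state=(1.680, 1.264, 2.046)
t=0.015: state=(1.661, 1.324, 2.030)
continuing one RK4 step at a time; state shown every 20 steps (Δt=0.1):
t=0.100: state=(1.791, 2.319, 1.856)
t=0.200: state=(2.635, 3.778, 2.017)
t=0.300: state=(4.078, 5.816, 2.977)
t=0.400: state=(6.028, 8.084, 5.449)
t=0.495: state=(7.725, 8.990, 9.376)
next step: t=0.500: state=(7.786, 8.966, 9.599) — z has crossed 9.43
linear interpolation between t=0.495 (9.37576) and t=0.500 (9.59873) → t≈0.496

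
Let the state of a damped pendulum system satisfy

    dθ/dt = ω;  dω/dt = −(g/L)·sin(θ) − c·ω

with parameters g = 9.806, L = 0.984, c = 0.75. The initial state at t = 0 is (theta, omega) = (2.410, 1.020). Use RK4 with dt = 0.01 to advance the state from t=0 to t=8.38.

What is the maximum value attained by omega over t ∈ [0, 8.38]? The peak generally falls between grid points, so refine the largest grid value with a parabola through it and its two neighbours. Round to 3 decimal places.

max omega = 3.244

t=0.000: state=(2.410, 1.020)
step 1 (dt=0.01): k1=(1.020, -7.422), k2=(0.983, -7.357), k3=(0.983, -7.358), k4=(0.946, -7.294); state += dt/6·(k1+2k2+2k3+k4)
t=0.010: state=(2.420, 0.946)
t=0.020: state=(2.429, 0.874)
t=0.030: state=(2.437, 0.803)
continuing one RK4 step at a time; state shown every 50 steps (Δt=0.5):
t=0.500: state=(2.126, -2.131)
t=1.000: state=(0.231, -4.807)
t=1.500: state=(-1.312, -0.663)
t=2.000: state=(-0.563, 3.093)
t=2.500: state=(0.762, 1.255)
t=3.000: state=(0.487, -1.963)
t=3.500: state=(-0.467, -1.108)
t=4.000: state=(-0.364, 1.281)
t=4.500: state=(0.300, 0.840)
t=5.000: state=(0.260, -0.854)
t=5.500: state=(-0.199, -0.604)
t=6.000: state=(-0.182, 0.576)
t=6.500: state=(0.133, 0.425)
t=7.000: state=(0.127, -0.391)
t=7.500: state=(-0.090, -0.297)
t=8.000: state=(-0.088, 0.266)
t=8.380: state=(0.032, 0.285)
largest grid value and its neighbours: omega(2.090)=3.24277, omega(2.100)=3.24403, omega(2.110)=3.24216
parabola through these three points peaks at t≈2.099 with omega≈3.24405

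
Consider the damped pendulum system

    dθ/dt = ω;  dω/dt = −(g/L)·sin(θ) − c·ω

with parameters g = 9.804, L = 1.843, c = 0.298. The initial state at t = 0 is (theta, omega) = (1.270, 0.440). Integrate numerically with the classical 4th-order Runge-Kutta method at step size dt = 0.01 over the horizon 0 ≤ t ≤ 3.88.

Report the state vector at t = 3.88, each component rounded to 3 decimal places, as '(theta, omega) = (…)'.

t=0.000: state=(1.270, 0.440)
step 1 (dt=0.01): k1=(0.440, -5.212), k2=(0.414, -5.208), k3=(0.414, -5.207), k4=(0.388, -5.203); state += dt/6·(k1+2k2+2k3+k4)
t=0.010: state=(1.274, 0.388)
t=0.020: state=(1.278, 0.336)
t=0.030: state=(1.281, 0.284)
continuing one RK4 step at a time; state shown every 20 steps (Δt=0.2):
t=0.200: state=(1.255, -0.575)
t=0.400: state=(1.047, -1.489)
t=0.600: state=(0.674, -2.188)
t=0.800: state=(0.198, -2.496)
t=1.000: state=(-0.290, -2.298)
t=1.200: state=(-0.692, -1.670)
t=1.400: state=(-0.943, -0.811)
t=1.600: state=(-1.013, 0.101)
t=1.800: state=(-0.907, 0.949)
t=2.000: state=(-0.645, 1.623)
t=2.200: state=(-0.278, 1.990)
t=2.400: state=(0.123, 1.952)
t=2.600: state=(0.477, 1.526)
t=2.800: state=(0.717, 0.848)
t=3.000: state=(0.810, 0.075)
t=3.200: state=(0.749, -0.664)
t=3.400: state=(0.554, -1.258)
t=3.600: state=(0.263, -1.598)
t=3.800: state=(-0.063, -1.607)
t=3.880: state=(-0.188, -1.516)

(theta, omega) = (-0.188, -1.516)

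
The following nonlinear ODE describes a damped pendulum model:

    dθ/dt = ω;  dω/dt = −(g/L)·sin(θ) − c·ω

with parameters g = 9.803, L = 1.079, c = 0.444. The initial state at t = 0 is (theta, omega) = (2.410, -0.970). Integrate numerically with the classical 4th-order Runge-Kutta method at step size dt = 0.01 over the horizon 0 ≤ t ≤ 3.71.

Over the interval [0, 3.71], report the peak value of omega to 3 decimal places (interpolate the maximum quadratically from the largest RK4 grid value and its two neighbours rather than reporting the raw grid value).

t=0.000: state=(2.410, -0.970)
step 1 (dt=0.01): k1=(-0.970, -5.639), k2=(-0.998, -5.659), k3=(-0.998, -5.660), k4=(-1.027, -5.681); state += dt/6·(k1+2k2+2k3+k4)
t=0.010: state=(2.400, -1.027)
t=0.020: state=(2.389, -1.084)
t=0.030: state=(2.378, -1.141)
continuing one RK4 step at a time; state shown every 20 steps (Δt=0.2):
t=0.200: state=(2.096, -2.211)
t=0.400: state=(1.509, -3.683)
t=0.600: state=(0.640, -4.862)
t=0.800: state=(-0.342, -4.679)
t=1.000: state=(-1.135, -3.101)
t=1.200: state=(-1.559, -1.142)
t=1.400: state=(-1.601, 0.692)
t=1.600: state=(-1.293, 2.356)
t=1.800: state=(-0.686, 3.602)
t=2.000: state=(0.077, 3.801)
t=2.200: state=(0.749, 2.758)
t=2.400: state=(1.139, 1.093)
t=2.600: state=(1.185, -0.614)
t=2.800: state=(0.909, -2.081)
t=3.000: state=(0.391, -2.960)
t=3.200: state=(-0.208, -2.854)
t=3.400: state=(-0.688, -1.833)
t=3.600: state=(-0.914, -0.401)
t=3.710: state=(-0.914, 0.395)
largest grid value and its neighbours: omega(1.920)=3.88212, omega(1.930)=3.88405, omega(1.940)=3.88251
parabola through these three points peaks at t≈1.931 with omega≈3.88405

max omega = 3.884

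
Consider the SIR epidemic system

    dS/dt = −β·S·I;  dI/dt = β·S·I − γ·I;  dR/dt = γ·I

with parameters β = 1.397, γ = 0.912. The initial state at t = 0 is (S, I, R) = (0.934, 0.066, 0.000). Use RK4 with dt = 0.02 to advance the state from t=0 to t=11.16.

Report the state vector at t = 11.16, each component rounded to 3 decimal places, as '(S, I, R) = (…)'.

(S, I, R) = (0.349, 0.008, 0.643)

t=0.000: state=(0.934, 0.066, 0.000)
step 1 (dt=0.02): k1=(-0.086, 0.026, 0.060), k2=(-0.086, 0.026, 0.060), k3=(-0.086, 0.026, 0.060), k4=(-0.087, 0.026, 0.061); state += dt/6·(k1+2k2+2k3+k4)
t=0.020: state=(0.932, 0.067, 0.001)
t=0.040: state=(0.931, 0.067, 0.002)
t=0.060: state=(0.929, 0.068, 0.004)
continuing one RK4 step at a time; state shown every 25 steps (Δt=0.5):
t=0.500: state=(0.888, 0.079, 0.033)
t=1.000: state=(0.836, 0.092, 0.072)
t=1.500: state=(0.782, 0.102, 0.116)
t=2.000: state=(0.726, 0.110, 0.165)
t=2.500: state=(0.671, 0.113, 0.216)
t=3.000: state=(0.620, 0.113, 0.267)
t=3.500: state=(0.574, 0.108, 0.318)
t=4.000: state=(0.534, 0.101, 0.365)
t=4.500: state=(0.499, 0.092, 0.409)
t=5.000: state=(0.470, 0.082, 0.449)
t=5.500: state=(0.445, 0.071, 0.484)
t=6.000: state=(0.425, 0.061, 0.514)
t=6.500: state=(0.409, 0.052, 0.539)
t=7.000: state=(0.395, 0.043, 0.561)
t=7.500: state=(0.385, 0.036, 0.579)
t=8.000: state=(0.376, 0.030, 0.594)
t=8.500: state=(0.369, 0.025, 0.607)
t=9.000: state=(0.363, 0.020, 0.617)
t=9.500: state=(0.359, 0.016, 0.625)
t=10.000: state=(0.355, 0.013, 0.632)
t=10.500: state=(0.352, 0.011, 0.637)
t=11.000: state=(0.349, 0.009, 0.642)
t=11.160: state=(0.349, 0.008, 0.643)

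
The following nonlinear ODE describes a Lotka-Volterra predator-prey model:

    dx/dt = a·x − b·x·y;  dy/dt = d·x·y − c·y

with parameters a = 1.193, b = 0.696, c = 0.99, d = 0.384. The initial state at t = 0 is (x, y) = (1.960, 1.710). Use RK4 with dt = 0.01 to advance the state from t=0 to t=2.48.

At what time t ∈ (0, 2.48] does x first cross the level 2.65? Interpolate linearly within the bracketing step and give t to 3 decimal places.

t=0.000: state=(1.960, 1.710)
step 1 (dt=0.01): k1=(0.006, -0.406), k2=(0.008, -0.405), k3=(0.008, -0.405), k4=(0.011, -0.405); state += dt/6·(k1+2k2+2k3+k4)
t=0.010: state=(1.960, 1.706)
t=0.020: state=(1.960, 1.702)
t=0.030: state=(1.960, 1.698)
continuing one RK4 step at a time; state shown every 10 steps (Δt=0.1):
t=0.100: state=(1.963, 1.670)
t=0.200: state=(1.972, 1.631)
t=0.300: state=(1.986, 1.594)
t=0.400: state=(2.005, 1.559)
t=0.500: state=(2.029, 1.526)
t=0.600: state=(2.058, 1.495)
t=0.700: state=(2.092, 1.466)
t=0.800: state=(2.131, 1.440)
t=0.900: state=(2.173, 1.417)
t=1.000: state=(2.220, 1.396)
t=1.100: state=(2.272, 1.378)
t=1.200: state=(2.327, 1.364)
t=1.300: state=(2.385, 1.352)
t=1.400: state=(2.447, 1.344)
t=1.500: state=(2.511, 1.338)
t=1.600: state=(2.578, 1.337)
t=1.700: state=(2.646, 1.338)
next step: t=1.710: state=(2.653, 1.339) — x has crossed 2.65
linear interpolation between t=1.700 (2.64640) and t=1.710 (2.65333) → t≈1.705

t = 1.705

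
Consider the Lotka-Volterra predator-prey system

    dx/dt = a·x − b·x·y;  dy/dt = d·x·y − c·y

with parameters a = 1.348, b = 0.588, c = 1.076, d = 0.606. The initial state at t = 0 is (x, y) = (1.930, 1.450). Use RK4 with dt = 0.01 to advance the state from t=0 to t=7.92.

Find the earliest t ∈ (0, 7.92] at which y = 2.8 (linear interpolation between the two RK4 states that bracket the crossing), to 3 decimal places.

t=0.000: state=(1.930, 1.450)
step 1 (dt=0.01): k1=(0.956, 0.136), k2=(0.958, 0.140), k3=(0.958, 0.140), k4=(0.959, 0.144); state += dt/6·(k1+2k2+2k3+k4)
t=0.010: state=(1.940, 1.451)
t=0.020: state=(1.949, 1.453)
t=0.030: state=(1.959, 1.454)
continuing one RK4 step at a time; state shown every 50 steps (Δt=0.5):
t=0.500: state=(2.420, 1.637)
t=1.000: state=(2.758, 2.112)
t=1.480: state=(2.641, 2.798)
next step: t=1.490: state=(2.633, 2.813) — y has crossed 2.8
linear interpolation between t=1.480 (2.79837) and t=1.490 (2.81302) → t≈1.481

t = 1.481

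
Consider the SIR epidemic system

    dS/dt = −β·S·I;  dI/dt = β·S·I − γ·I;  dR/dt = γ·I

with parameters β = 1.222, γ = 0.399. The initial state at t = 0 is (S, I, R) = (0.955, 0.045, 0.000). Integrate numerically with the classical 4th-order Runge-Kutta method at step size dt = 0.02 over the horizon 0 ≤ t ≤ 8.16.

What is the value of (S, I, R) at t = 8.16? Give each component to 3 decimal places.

(S, I, R) = (0.104, 0.172, 0.724)

t=0.000: state=(0.955, 0.045, 0.000)
step 1 (dt=0.02): k1=(-0.053, 0.035, 0.018), k2=(-0.053, 0.035, 0.018), k3=(-0.053, 0.035, 0.018), k4=(-0.053, 0.035, 0.018); state += dt/6·(k1+2k2+2k3+k4)
t=0.020: state=(0.954, 0.046, 0.000)
t=0.040: state=(0.953, 0.046, 0.001)
t=0.060: state=(0.952, 0.047, 0.001)
continuing one RK4 step at a time; state shown every 25 steps (Δt=0.5):
t=0.500: state=(0.924, 0.065, 0.011)
t=1.000: state=(0.880, 0.093, 0.027)
t=1.500: state=(0.823, 0.128, 0.049)
t=2.000: state=(0.751, 0.170, 0.078)
t=2.500: state=(0.668, 0.215, 0.117)
t=3.000: state=(0.578, 0.258, 0.164)
t=3.500: state=(0.488, 0.293, 0.219)
t=4.000: state=(0.405, 0.315, 0.280)
t=4.500: state=(0.333, 0.323, 0.344)
t=5.000: state=(0.274, 0.318, 0.408)
t=5.500: state=(0.226, 0.304, 0.470)
t=6.000: state=(0.189, 0.282, 0.529)
t=6.500: state=(0.160, 0.257, 0.583)
t=7.000: state=(0.138, 0.231, 0.631)
t=7.500: state=(0.121, 0.204, 0.675)
t=8.000: state=(0.108, 0.180, 0.713)
t=8.160: state=(0.104, 0.172, 0.724)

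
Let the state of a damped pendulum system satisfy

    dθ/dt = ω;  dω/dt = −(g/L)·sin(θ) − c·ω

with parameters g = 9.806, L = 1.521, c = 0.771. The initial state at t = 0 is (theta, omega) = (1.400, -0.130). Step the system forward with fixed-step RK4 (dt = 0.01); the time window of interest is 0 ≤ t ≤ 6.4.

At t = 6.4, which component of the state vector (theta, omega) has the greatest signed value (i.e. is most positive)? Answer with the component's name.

largest component: omega

t=0.000: state=(1.400, -0.130)
step 1 (dt=0.01): k1=(-0.130, -6.253), k2=(-0.161, -6.228), k3=(-0.161, -6.228), k4=(-0.192, -6.203); state += dt/6·(k1+2k2+2k3+k4)
t=0.010: state=(1.398, -0.192)
t=0.020: state=(1.396, -0.254)
t=0.030: state=(1.393, -0.315)
continuing one RK4 step at a time; state shown every 25 steps (Δt=0.25):
t=0.250: state=(1.186, -1.524)
t=0.500: state=(0.678, -2.430)
t=0.750: state=(0.042, -2.499)
t=1.000: state=(-0.497, -1.698)
t=1.250: state=(-0.774, -0.498)
t=1.500: state=(-0.753, 0.627)
t=1.750: state=(-0.492, 1.383)
t=2.000: state=(-0.110, 1.569)
t=2.250: state=(0.244, 1.176)
t=2.500: state=(0.450, 0.446)
t=2.750: state=(0.466, -0.301)
t=3.000: state=(0.319, -0.819)
t=3.250: state=(0.087, -0.970)
t=3.500: state=(-0.135, -0.753)
t=3.750: state=(-0.270, -0.310)
t=4.000: state=(-0.287, 0.162)
t=4.250: state=(-0.201, 0.496)
t=4.500: state=(-0.059, 0.599)
t=4.750: state=(0.079, 0.472)
t=5.000: state=(0.165, 0.200)
t=5.250: state=(0.177, -0.094)
t=5.500: state=(0.125, -0.303)
t=5.750: state=(0.038, -0.370)
t=6.000: state=(-0.047, -0.293)
t=6.250: state=(-0.101, -0.127)
t=6.400: state=(-0.112, -0.015)
compare at T: theta=-0.112, omega=-0.015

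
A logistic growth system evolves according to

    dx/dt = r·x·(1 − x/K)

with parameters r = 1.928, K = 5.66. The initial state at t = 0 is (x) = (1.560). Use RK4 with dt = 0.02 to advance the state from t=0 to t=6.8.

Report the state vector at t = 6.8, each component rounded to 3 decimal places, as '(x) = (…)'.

t=0.000: state=(1.560)
step 1 (dt=0.02): k1=(2.179), k2=(2.197), k3=(2.198), k4=(2.216); state += dt/6·(k1+2k2+2k3+k4)
t=0.020: state=(1.604)
t=0.040: state=(1.649)
t=0.060: state=(1.694)
continuing one RK4 step at a time; state shown every 25 steps (Δt=0.5):
t=0.500: state=(2.827)
t=1.000: state=(4.095)
t=1.500: state=(4.940)
t=2.000: state=(5.362)
t=2.500: state=(5.542)
t=3.000: state=(5.615)
t=3.500: state=(5.643)
t=4.000: state=(5.653)
t=4.500: state=(5.657)
t=5.000: state=(5.659)
t=5.500: state=(5.660)
t=6.000: state=(5.660)
t=6.500: state=(5.660)
t=6.800: state=(5.660)

(x) = (5.660)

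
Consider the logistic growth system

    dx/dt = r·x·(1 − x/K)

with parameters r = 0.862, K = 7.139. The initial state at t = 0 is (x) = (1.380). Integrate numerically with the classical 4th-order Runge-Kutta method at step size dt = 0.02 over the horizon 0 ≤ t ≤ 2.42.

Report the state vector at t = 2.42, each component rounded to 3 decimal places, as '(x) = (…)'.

t=0.000: state=(1.380)
step 1 (dt=0.02): k1=(0.960), k2=(0.965), k3=(0.965), k4=(0.970); state += dt/6·(k1+2k2+2k3+k4)
t=0.020: state=(1.399)
t=0.040: state=(1.419)
t=0.060: state=(1.438)
continuing one RK4 step at a time; state shown every 5 steps (Δt=0.1):
t=0.100: state=(1.479)
t=0.200: state=(1.582)
t=0.300: state=(1.691)
t=0.400: state=(1.805)
t=0.500: state=(1.923)
t=0.600: state=(2.047)
t=0.700: state=(2.175)
t=0.800: state=(2.307)
t=0.900: state=(2.444)
t=1.000: state=(2.584)
t=1.100: state=(2.728)
t=1.200: state=(2.875)
t=1.300: state=(3.024)
t=1.400: state=(3.175)
t=1.500: state=(3.328)
t=1.600: state=(3.481)
t=1.700: state=(3.635)
t=1.800: state=(3.789)
t=1.900: state=(3.941)
t=2.000: state=(4.093)
t=2.100: state=(4.242)
t=2.200: state=(4.389)
t=2.300: state=(4.534)
t=2.400: state=(4.674)
t=2.420: state=(4.702)

(x) = (4.702)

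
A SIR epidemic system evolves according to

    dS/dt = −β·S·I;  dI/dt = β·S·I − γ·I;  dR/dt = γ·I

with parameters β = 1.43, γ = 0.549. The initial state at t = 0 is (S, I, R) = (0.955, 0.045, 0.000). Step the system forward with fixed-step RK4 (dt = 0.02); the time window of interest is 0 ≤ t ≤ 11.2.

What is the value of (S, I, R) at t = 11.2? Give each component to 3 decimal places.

t=0.000: state=(0.955, 0.045, 0.000)
step 1 (dt=0.02): k1=(-0.061, 0.037, 0.025), k2=(-0.062, 0.037, 0.025), k3=(-0.062, 0.037, 0.025), k4=(-0.062, 0.037, 0.025); state += dt/6·(k1+2k2+2k3+k4)
t=0.020: state=(0.954, 0.046, 0.000)
t=0.040: state=(0.953, 0.046, 0.001)
t=0.060: state=(0.951, 0.047, 0.002)
continuing one RK4 step at a time; state shown every 25 steps (Δt=0.5):
t=0.500: state=(0.918, 0.067, 0.015)
t=1.000: state=(0.866, 0.096, 0.037)
t=1.500: state=(0.799, 0.133, 0.069)
t=2.000: state=(0.716, 0.174, 0.111)
t=2.500: state=(0.623, 0.213, 0.164)
t=3.000: state=(0.529, 0.244, 0.227)
t=3.500: state=(0.441, 0.262, 0.297)
t=4.000: state=(0.365, 0.266, 0.369)
t=4.500: state=(0.302, 0.256, 0.441)
t=5.000: state=(0.253, 0.237, 0.509)
t=5.500: state=(0.216, 0.213, 0.571)
t=6.000: state=(0.187, 0.187, 0.626)
t=6.500: state=(0.165, 0.161, 0.674)
t=7.000: state=(0.148, 0.137, 0.715)
t=7.500: state=(0.136, 0.115, 0.749)
t=8.000: state=(0.126, 0.096, 0.778)
t=8.500: state=(0.118, 0.080, 0.802)
t=9.000: state=(0.112, 0.066, 0.822)
t=9.500: state=(0.108, 0.054, 0.838)
t=10.000: state=(0.104, 0.044, 0.852)
t=10.500: state=(0.101, 0.036, 0.863)
t=11.000: state=(0.099, 0.030, 0.872)
t=11.200: state=(0.098, 0.027, 0.875)

(S, I, R) = (0.098, 0.027, 0.875)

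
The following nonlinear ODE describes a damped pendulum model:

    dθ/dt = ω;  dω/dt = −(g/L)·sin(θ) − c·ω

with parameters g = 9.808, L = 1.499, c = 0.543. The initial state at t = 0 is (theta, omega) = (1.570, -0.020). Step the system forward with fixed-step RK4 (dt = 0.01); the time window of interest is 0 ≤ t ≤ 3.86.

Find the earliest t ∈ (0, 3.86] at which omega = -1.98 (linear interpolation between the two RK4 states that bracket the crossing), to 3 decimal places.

t=0.000: state=(1.570, -0.020)
step 1 (dt=0.01): k1=(-0.020, -6.532), k2=(-0.053, -6.514), k3=(-0.053, -6.514), k4=(-0.085, -6.497); state += dt/6·(k1+2k2+2k3+k4)
t=0.010: state=(1.569, -0.085)
t=0.020: state=(1.568, -0.150)
t=0.030: state=(1.566, -0.214)
continuing one RK4 step at a time; state shown every 20 steps (Δt=0.2):
t=0.200: state=(1.440, -1.256)
t=0.330: state=(1.229, -1.968)
next step: t=0.340: state=(1.210, -2.019) — omega has crossed -1.98
linear interpolation between t=0.330 (-1.96837) and t=0.340 (-2.01898) → t≈0.332

t = 0.332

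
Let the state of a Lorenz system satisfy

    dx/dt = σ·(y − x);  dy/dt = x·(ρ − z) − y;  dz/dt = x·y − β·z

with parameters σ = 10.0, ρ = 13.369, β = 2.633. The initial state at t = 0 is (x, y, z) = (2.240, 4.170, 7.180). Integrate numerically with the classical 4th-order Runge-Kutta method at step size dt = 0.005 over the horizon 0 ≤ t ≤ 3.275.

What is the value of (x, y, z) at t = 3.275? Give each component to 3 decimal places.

(x, y, z) = (5.980, 5.298, 13.735)

t=0.000: state=(2.240, 4.170, 7.180)
step 1 (dt=0.005): k1=(19.300, 9.693, -9.564), k2=(19.060, 10.022, -9.245), k3=(19.074, 10.016, -9.247), k4=(18.847, 10.342, -8.928); state += dt/6·(k1+2k2+2k3+k4)
t=0.005: state=(2.335, 4.220, 7.134)
t=0.010: state=(2.429, 4.273, 7.091)
t=0.015: state=(2.520, 4.330, 7.051)
continuing one RK4 step at a time; state shown every 40 steps (Δt=0.2):
t=0.200: state=(5.866, 7.907, 8.292)
t=0.400: state=(8.482, 8.096, 15.588)
t=0.600: state=(5.030, 3.160, 14.818)
t=0.800: state=(3.173, 3.103, 10.408)
t=1.000: state=(4.230, 5.293, 8.472)
t=1.200: state=(6.918, 8.181, 11.263)
t=1.400: state=(7.177, 6.042, 15.391)
t=1.600: state=(4.556, 3.632, 13.071)
t=1.800: state=(4.050, 4.395, 10.166)
t=2.000: state=(5.572, 6.615, 10.159)
t=2.200: state=(7.113, 7.244, 13.462)
t=2.400: state=(5.875, 4.870, 14.147)
t=2.600: state=(4.526, 4.320, 11.756)
t=2.800: state=(5.003, 5.607, 10.513)
t=3.000: state=(6.384, 6.940, 12.012)
t=3.200: state=(6.441, 5.934, 13.849)
t=3.275: state=(5.980, 5.298, 13.735)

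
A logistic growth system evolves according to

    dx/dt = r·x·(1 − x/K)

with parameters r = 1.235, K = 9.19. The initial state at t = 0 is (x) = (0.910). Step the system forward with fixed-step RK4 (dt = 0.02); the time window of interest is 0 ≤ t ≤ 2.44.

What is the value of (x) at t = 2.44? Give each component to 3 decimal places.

t=0.000: state=(0.910)
step 1 (dt=0.02): k1=(1.013), k2=(1.023), k3=(1.023), k4=(1.033); state += dt/6·(k1+2k2+2k3+k4)
t=0.020: state=(0.930)
t=0.040: state=(0.951)
t=0.060: state=(0.973)
continuing one RK4 step at a time; state shown every 5 steps (Δt=0.1):
t=0.100: state=(1.016)
t=0.200: state=(1.134)
t=0.300: state=(1.262)
t=0.400: state=(1.403)
t=0.500: state=(1.556)
t=0.600: state=(1.722)
t=0.700: state=(1.902)
t=0.800: state=(2.094)
t=0.900: state=(2.301)
t=1.000: state=(2.520)
t=1.100: state=(2.752)
t=1.200: state=(2.996)
t=1.300: state=(3.251)
t=1.400: state=(3.515)
t=1.500: state=(3.786)
t=1.600: state=(4.064)
t=1.700: state=(4.346)
t=1.800: state=(4.629)
t=1.900: state=(4.912)
t=2.000: state=(5.193)
t=2.100: state=(5.470)
t=2.200: state=(5.739)
t=2.300: state=(6.001)
t=2.400: state=(6.253)
t=2.440: state=(6.351)

(x) = (6.351)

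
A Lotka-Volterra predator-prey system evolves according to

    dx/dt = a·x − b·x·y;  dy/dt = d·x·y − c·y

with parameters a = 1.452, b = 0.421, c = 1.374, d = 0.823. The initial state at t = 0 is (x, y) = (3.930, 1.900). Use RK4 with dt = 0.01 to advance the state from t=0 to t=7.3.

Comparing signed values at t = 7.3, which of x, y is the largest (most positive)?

t=0.000: state=(3.930, 1.900)
step 1 (dt=0.01): k1=(2.563, 3.535), k2=(2.542, 3.588), k3=(2.541, 3.588), k4=(2.520, 3.642); state += dt/6·(k1+2k2+2k3+k4)
t=0.010: state=(3.955, 1.936)
t=0.020: state=(3.980, 1.973)
t=0.030: state=(4.005, 2.011)
continuing one RK4 step at a time; state shown every 25 steps (Δt=0.25):
t=0.250: state=(4.356, 3.189)
t=0.500: state=(4.008, 5.438)
t=0.750: state=(2.842, 7.871)
t=1.000: state=(1.669, 8.819)
t=1.250: state=(0.973, 8.144)
t=1.500: state=(0.636, 6.786)
t=1.750: state=(0.482, 5.389)
t=2.000: state=(0.420, 4.189)
t=2.250: state=(0.409, 3.233)
t=2.500: state=(0.436, 2.500)
t=2.750: state=(0.496, 1.951)
t=3.000: state=(0.594, 1.547)
t=3.250: state=(0.738, 1.257)
t=3.500: state=(0.940, 1.059)
t=3.750: state=(1.217, 0.936)
t=4.000: state=(1.591, 0.885)
t=4.250: state=(2.083, 0.914)
t=4.500: state=(2.702, 1.058)
t=4.750: state=(3.421, 1.407)
t=5.000: state=(4.095, 2.169)
t=5.250: state=(4.357, 3.713)
t=5.500: state=(3.745, 6.163)
t=5.750: state=(2.484, 8.325)
t=6.000: state=(1.430, 8.758)
t=6.250: state=(0.853, 7.802)
t=6.500: state=(0.581, 6.391)
t=6.750: state=(0.458, 5.035)
t=7.000: state=(0.413, 3.902)
t=7.250: state=(0.413, 3.011)
t=7.300: state=(0.418, 2.860)
compare at T: x=0.418, y=2.860

largest component: y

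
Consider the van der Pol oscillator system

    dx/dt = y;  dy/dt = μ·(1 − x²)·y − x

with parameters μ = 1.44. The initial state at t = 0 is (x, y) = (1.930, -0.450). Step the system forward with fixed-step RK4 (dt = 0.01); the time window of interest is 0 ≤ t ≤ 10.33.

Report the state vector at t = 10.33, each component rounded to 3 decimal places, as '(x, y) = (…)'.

(x, y) = (-1.989, 0.251)

t=0.000: state=(1.930, -0.450)
step 1 (dt=0.01): k1=(-0.450, -0.164), k2=(-0.451, -0.164), k3=(-0.451, -0.164), k4=(-0.452, -0.165); state += dt/6·(k1+2k2+2k3+k4)
t=0.010: state=(1.925, -0.452)
t=0.020: state=(1.921, -0.453)
t=0.030: state=(1.916, -0.455)
continuing one RK4 step at a time; state shown every 50 steps (Δt=0.5):
t=0.500: state=(1.682, -0.547)
t=1.000: state=(1.372, -0.714)
t=1.500: state=(0.936, -1.081)
t=2.000: state=(0.191, -2.066)
t=2.500: state=(-1.199, -3.009)
t=3.000: state=(-2.000, -0.287)
t=3.500: state=(-1.921, 0.383)
t=4.000: state=(-1.689, 0.533)
t=4.500: state=(-1.384, 0.703)
t=5.000: state=(-0.957, 1.058)
t=5.500: state=(-0.230, 2.006)
t=6.000: state=(1.139, 3.062)
t=6.500: state=(1.994, 0.353)
t=7.000: state=(1.928, -0.375)
t=7.500: state=(1.699, -0.528)
t=8.000: state=(1.398, -0.694)
t=8.500: state=(0.977, -1.038)
t=9.000: state=(0.268, -1.951)
t=9.500: state=(-1.080, -3.102)
t=10.000: state=(-1.986, -0.423)
t=10.330: state=(-1.989, 0.251)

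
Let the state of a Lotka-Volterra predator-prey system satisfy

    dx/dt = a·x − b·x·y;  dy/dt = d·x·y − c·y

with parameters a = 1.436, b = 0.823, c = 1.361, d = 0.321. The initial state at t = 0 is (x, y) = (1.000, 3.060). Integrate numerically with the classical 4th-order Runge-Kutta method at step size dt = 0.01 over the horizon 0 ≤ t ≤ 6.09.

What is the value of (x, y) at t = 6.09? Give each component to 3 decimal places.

t=0.000: state=(1.000, 3.060)
step 1 (dt=0.01): k1=(-1.082, -3.182), k2=(-1.063, -3.171), k3=(-1.064, -3.171), k4=(-1.045, -3.160); state += dt/6·(k1+2k2+2k3+k4)
t=0.010: state=(0.989, 3.028)
t=0.020: state=(0.979, 2.997)
t=0.030: state=(0.969, 2.966)
continuing one RK4 step at a time; state shown every 20 steps (Δt=0.2):
t=0.200: state=(0.846, 2.472)
t=0.400: state=(0.783, 1.983)
t=0.600: state=(0.779, 1.588)
t=0.800: state=(0.821, 1.273)
t=1.000: state=(0.906, 1.024)
t=1.200: state=(1.037, 0.830)
t=1.400: state=(1.222, 0.680)
t=1.600: state=(1.470, 0.564)
t=1.800: state=(1.799, 0.477)
t=2.000: state=(2.229, 0.413)
t=2.200: state=(2.786, 0.370)
t=2.400: state=(3.501, 0.344)
t=2.600: state=(4.413, 0.338)
t=2.800: state=(5.558, 0.354)
t=3.000: state=(6.964, 0.402)
t=3.200: state=(8.622, 0.505)
t=3.400: state=(10.419, 0.708)
t=3.600: state=(12.000, 1.111)
t=3.800: state=(12.584, 1.878)
t=4.000: state=(11.189, 3.105)
t=4.200: state=(8.002, 4.403)
t=4.400: state=(4.843, 5.041)
t=4.600: state=(2.828, 4.881)
t=4.800: state=(1.766, 4.292)
t=5.000: state=(1.230, 3.592)
t=5.200: state=(0.959, 2.932)
t=5.400: state=(0.828, 2.364)
t=5.600: state=(0.778, 1.895)
t=5.800: state=(0.784, 1.517)
t=6.000: state=(0.835, 1.217)
t=6.090: state=(0.872, 1.104)

(x, y) = (0.872, 1.104)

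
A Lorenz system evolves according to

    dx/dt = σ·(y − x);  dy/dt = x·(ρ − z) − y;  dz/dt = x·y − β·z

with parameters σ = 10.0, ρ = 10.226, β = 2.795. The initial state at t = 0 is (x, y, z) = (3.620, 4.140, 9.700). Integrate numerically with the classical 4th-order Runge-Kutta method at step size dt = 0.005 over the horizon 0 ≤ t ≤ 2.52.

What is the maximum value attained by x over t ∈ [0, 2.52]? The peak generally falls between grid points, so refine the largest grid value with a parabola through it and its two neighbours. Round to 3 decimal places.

max x = 5.756

t=0.000: state=(3.620, 4.140, 9.700)
step 1 (dt=0.005): k1=(5.200, -2.236, -12.125), k2=(5.014, -2.113, -12.006), k3=(5.022, -2.115, -12.008), k4=(4.843, -1.993, -11.891); state += dt/6·(k1+2k2+2k3+k4)
t=0.005: state=(3.645, 4.129, 9.640)
t=0.010: state=(3.668, 4.120, 9.581)
t=0.015: state=(3.690, 4.112, 9.523)
continuing one RK4 step at a time; state shown every 20 steps (Δt=0.1):
t=0.100: state=(3.926, 4.135, 8.697)
t=0.200: state=(4.165, 4.463, 8.088)
t=0.300: state=(4.536, 4.975, 7.908)
t=0.400: state=(5.014, 5.508, 8.176)
t=0.500: state=(5.470, 5.858, 8.807)
t=0.600: state=(5.734, 5.853, 9.552)
t=0.700: state=(5.694, 5.503, 10.073)
t=0.800: state=(5.394, 5.017, 10.160)
t=0.900: state=(5.005, 4.635, 9.858)
t=1.000: state=(4.700, 4.474, 9.365)
t=1.100: state=(4.570, 4.536, 8.889)
t=1.200: state=(4.626, 4.765, 8.580)
t=1.300: state=(4.826, 5.075, 8.517)
t=1.400: state=(5.093, 5.362, 8.706)
t=1.500: state=(5.330, 5.518, 9.071)
t=1.600: state=(5.446, 5.482, 9.459)
t=1.700: state=(5.402, 5.283, 9.708)
t=1.800: state=(5.232, 5.027, 9.731)
t=1.900: state=(5.024, 4.828, 9.555)
t=2.000: state=(4.863, 4.747, 9.280)
t=2.100: state=(4.801, 4.793, 9.020)
t=2.200: state=(4.843, 4.931, 8.862)
t=2.300: state=(4.963, 5.107, 8.849)
t=2.400: state=(5.112, 5.255, 8.973)
t=2.500: state=(5.232, 5.322, 9.180)
t=2.520: state=(5.249, 5.323, 9.223)
largest grid value and its neighbours: x(0.630)=5.75513, x(0.635)=5.75586, x(0.640)=5.75579
parabola through these three points peaks at t≈0.637 with x≈5.75593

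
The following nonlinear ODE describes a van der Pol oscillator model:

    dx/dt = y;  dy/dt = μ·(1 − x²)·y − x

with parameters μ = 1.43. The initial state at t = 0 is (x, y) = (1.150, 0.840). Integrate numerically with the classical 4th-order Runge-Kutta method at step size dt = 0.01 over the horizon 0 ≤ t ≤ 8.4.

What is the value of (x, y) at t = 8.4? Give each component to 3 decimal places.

(x, y) = (1.014, -1.004)

t=0.000: state=(1.150, 0.840)
step 1 (dt=0.01): k1=(0.840, -1.537), k2=(0.832, -1.550), k3=(0.832, -1.549), k4=(0.825, -1.561); state += dt/6·(k1+2k2+2k3+k4)
t=0.010: state=(1.158, 0.825)
t=0.020: state=(1.166, 0.809)
t=0.030: state=(1.174, 0.793)
continuing one RK4 step at a time; state shown every 50 steps (Δt=0.5):
t=0.500: state=(1.360, 0.021)
t=1.000: state=(1.227, -0.509)
t=1.500: state=(0.861, -0.987)
t=2.000: state=(0.158, -1.964)
t=2.500: state=(-1.159, -2.877)
t=3.000: state=(-1.960, -0.338)
t=3.500: state=(-1.893, 0.380)
t=4.000: state=(-1.658, 0.546)
t=4.500: state=(-1.343, 0.732)
t=5.000: state=(-0.893, 1.128)
t=5.500: state=(-0.107, 2.184)
t=6.000: state=(1.309, 2.857)
t=6.500: state=(2.008, 0.178)
t=7.000: state=(1.906, -0.400)
t=7.500: state=(1.668, -0.546)
t=8.000: state=(1.354, -0.726)
t=8.400: state=(1.014, -1.004)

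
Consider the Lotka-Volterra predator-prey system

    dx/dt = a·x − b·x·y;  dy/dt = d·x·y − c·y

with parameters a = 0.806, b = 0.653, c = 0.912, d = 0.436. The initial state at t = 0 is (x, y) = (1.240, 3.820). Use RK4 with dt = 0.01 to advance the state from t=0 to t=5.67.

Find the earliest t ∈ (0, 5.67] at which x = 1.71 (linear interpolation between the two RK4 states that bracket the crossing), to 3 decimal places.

t=0.000: state=(1.240, 3.820)
step 1 (dt=0.01): k1=(-2.094, -1.419), k2=(-2.070, -1.433), k3=(-2.070, -1.433), k4=(-2.047, -1.448); state += dt/6·(k1+2k2+2k3+k4)
t=0.010: state=(1.219, 3.806)
t=0.020: state=(1.199, 3.791)
t=0.030: state=(1.179, 3.776)
continuing one RK4 step at a time; state shown every 20 steps (Δt=0.2):
t=0.200: state=(0.903, 3.491)
t=0.400: state=(0.689, 3.116)
t=0.600: state=(0.552, 2.740)
t=0.800: state=(0.465, 2.386)
t=1.000: state=(0.408, 2.065)
t=1.200: state=(0.373, 1.780)
t=1.400: state=(0.354, 1.531)
t=1.600: state=(0.345, 1.315)
t=1.800: state=(0.346, 1.129)
t=2.000: state=(0.354, 0.970)
t=2.200: state=(0.370, 0.834)
t=2.400: state=(0.393, 0.718)
t=2.600: state=(0.423, 0.620)
t=2.800: state=(0.461, 0.537)
t=3.000: state=(0.507, 0.467)
t=3.200: state=(0.563, 0.408)
t=3.400: state=(0.629, 0.358)
t=3.600: state=(0.708, 0.316)
t=3.800: state=(0.800, 0.281)
t=4.000: state=(0.908, 0.252)
t=4.200: state=(1.034, 0.229)
t=4.400: state=(1.180, 0.210)
t=4.600: state=(1.350, 0.195)
t=4.800: state=(1.548, 0.185)
t=4.940: state=(1.704, 0.179)
next step: t=4.950: state=(1.716, 0.179) — x has crossed 1.71
linear interpolation between t=4.940 (1.70402) and t=4.950 (1.71580) → t≈4.945

t = 4.945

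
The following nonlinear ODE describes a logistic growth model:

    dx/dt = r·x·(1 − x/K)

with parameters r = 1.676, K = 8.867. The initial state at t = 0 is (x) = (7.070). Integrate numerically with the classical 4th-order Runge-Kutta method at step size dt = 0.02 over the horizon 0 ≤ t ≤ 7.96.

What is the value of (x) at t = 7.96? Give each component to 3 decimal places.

t=0.000: state=(7.070)
step 1 (dt=0.02): k1=(2.401), k2=(2.377), k3=(2.378), k4=(2.354); state += dt/6·(k1+2k2+2k3+k4)
t=0.020: state=(7.118)
t=0.040: state=(7.164)
t=0.060: state=(7.210)
continuing one RK4 step at a time; state shown every 25 steps (Δt=0.5):
t=0.500: state=(7.989)
t=1.000: state=(8.464)
t=1.500: state=(8.688)
t=2.000: state=(8.789)
t=2.500: state=(8.833)
t=3.000: state=(8.852)
t=3.500: state=(8.861)
t=4.000: state=(8.864)
t=4.500: state=(8.866)
t=5.000: state=(8.866)
t=5.500: state=(8.867)
t=6.000: state=(8.867)
t=6.500: state=(8.867)
t=7.000: state=(8.867)
t=7.500: state=(8.867)
t=7.960: state=(8.867)

(x) = (8.867)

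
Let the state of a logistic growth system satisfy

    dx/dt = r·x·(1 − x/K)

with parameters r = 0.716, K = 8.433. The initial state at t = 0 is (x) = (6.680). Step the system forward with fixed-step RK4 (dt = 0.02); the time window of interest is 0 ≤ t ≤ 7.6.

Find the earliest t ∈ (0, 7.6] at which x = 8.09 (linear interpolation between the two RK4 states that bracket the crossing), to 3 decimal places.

t=0.000: state=(6.680)
step 1 (dt=0.02): k1=(0.994), k2=(0.990), k3=(0.990), k4=(0.986); state += dt/6·(k1+2k2+2k3+k4)
t=0.020: state=(6.700)
t=0.040: state=(6.719)
t=0.060: state=(6.739)
continuing one RK4 step at a time; state shown every 25 steps (Δt=0.5):
t=0.500: state=(7.126)
t=1.000: state=(7.474)
t=1.500: state=(7.739)
t=2.000: state=(7.936)
t=2.500: state=(8.079)
t=2.540: state=(8.089)
next step: t=2.560: state=(8.093) — x has crossed 8.09
linear interpolation between t=2.540 (8.08861) and t=2.560 (8.09331) → t≈2.546

t = 2.546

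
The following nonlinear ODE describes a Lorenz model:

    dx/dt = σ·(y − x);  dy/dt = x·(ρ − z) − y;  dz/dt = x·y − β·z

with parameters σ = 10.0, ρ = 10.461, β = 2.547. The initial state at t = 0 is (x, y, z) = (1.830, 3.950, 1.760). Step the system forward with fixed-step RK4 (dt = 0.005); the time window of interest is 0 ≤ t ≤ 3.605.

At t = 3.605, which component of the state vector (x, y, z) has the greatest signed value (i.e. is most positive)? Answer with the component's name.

t=0.000: state=(1.830, 3.950, 1.760)
step 1 (dt=0.005): k1=(21.200, 11.973, 2.746), k2=(20.969, 12.391, 2.994), k3=(20.986, 12.384, 2.992), k4=(20.770, 12.795, 3.242); state += dt/6·(k1+2k2+2k3+k4)
t=0.005: state=(1.935, 4.012, 1.775)
t=0.010: state=(2.038, 4.078, 1.792)
t=0.015: state=(2.139, 4.148, 1.812)
continuing one RK4 step at a time; state shown every 40 steps (Δt=0.2):
t=0.200: state=(6.011, 8.356, 5.169)
t=0.400: state=(8.324, 7.220, 14.043)
t=0.600: state=(3.863, 1.875, 12.305)
t=0.800: state=(1.870, 1.639, 8.009)
t=1.000: state=(2.214, 2.725, 5.467)
t=1.200: state=(3.928, 5.144, 5.195)
t=1.400: state=(6.590, 7.654, 8.885)
t=1.600: state=(6.428, 5.222, 12.627)
t=1.800: state=(3.861, 2.942, 10.547)
t=2.000: state=(3.118, 3.217, 7.861)
t=2.200: state=(3.987, 4.708, 6.898)
t=2.400: state=(5.637, 6.388, 8.538)
t=2.600: state=(6.103, 5.715, 11.112)
t=2.800: state=(4.713, 3.994, 10.681)
t=3.000: state=(3.882, 3.798, 8.871)
t=3.200: state=(4.270, 4.690, 7.988)
t=3.400: state=(5.262, 5.723, 8.799)
t=3.600: state=(5.652, 5.519, 10.307)
t=3.605: state=(5.645, 5.495, 10.331)
compare at T: x=5.645, y=5.495, z=10.331

largest component: z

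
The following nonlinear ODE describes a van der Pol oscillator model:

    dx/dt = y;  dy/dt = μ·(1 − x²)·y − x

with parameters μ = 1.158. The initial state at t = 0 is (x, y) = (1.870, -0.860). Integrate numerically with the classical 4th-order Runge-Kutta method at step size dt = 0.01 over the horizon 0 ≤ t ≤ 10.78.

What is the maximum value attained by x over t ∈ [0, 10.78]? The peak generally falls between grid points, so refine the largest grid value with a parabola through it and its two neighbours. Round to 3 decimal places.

max x = 2.011

t=0.000: state=(1.870, -0.860)
step 1 (dt=0.01): k1=(-0.860, 0.617), k2=(-0.857, 0.596), k3=(-0.857, 0.596), k4=(-0.854, 0.576); state += dt/6·(k1+2k2+2k3+k4)
t=0.010: state=(1.861, -0.854)
t=0.020: state=(1.853, -0.848)
t=0.030: state=(1.844, -0.843)
continuing one RK4 step at a time; state shown every 50 steps (Δt=0.5):
t=0.500: state=(1.462, -0.847)
t=1.000: state=(0.970, -1.178)
t=1.500: state=(0.197, -2.033)
t=2.000: state=(-1.097, -2.813)
t=2.500: state=(-1.975, -0.548)
t=3.000: state=(-1.953, 0.380)
t=3.500: state=(-1.699, 0.610)
t=4.000: state=(-1.343, 0.830)
t=4.500: state=(-0.835, 1.261)
t=5.000: state=(0.011, 2.242)
t=5.500: state=(1.339, 2.525)
t=6.000: state=(1.999, 0.247)
t=6.500: state=(1.906, -0.438)
t=7.000: state=(1.631, -0.648)
t=7.500: state=(1.251, -0.895)
t=8.000: state=(0.693, -1.410)
t=8.500: state=(-0.265, -2.514)
t=9.000: state=(-1.584, -2.044)
t=9.500: state=(-2.011, 0.009)
t=10.000: state=(-1.856, 0.493)
t=10.500: state=(-1.559, 0.690)
t=10.780: state=(-1.348, 0.825)
largest grid value and its neighbours: x(6.090)=2.01081, x(6.100)=2.01096, x(6.110)=2.01091
parabola through these three points peaks at t≈6.102 with x≈2.01097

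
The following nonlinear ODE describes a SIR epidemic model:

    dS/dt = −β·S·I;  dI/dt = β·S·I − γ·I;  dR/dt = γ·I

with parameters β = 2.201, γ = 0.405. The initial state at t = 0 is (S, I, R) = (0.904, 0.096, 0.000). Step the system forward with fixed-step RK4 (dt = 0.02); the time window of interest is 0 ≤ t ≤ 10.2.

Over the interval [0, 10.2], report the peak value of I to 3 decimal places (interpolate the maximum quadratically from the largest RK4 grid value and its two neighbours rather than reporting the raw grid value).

t=0.000: state=(0.904, 0.096, 0.000)
step 1 (dt=0.02): k1=(-0.191, 0.152, 0.039), k2=(-0.194, 0.154, 0.039), k3=(-0.194, 0.154, 0.040), k4=(-0.196, 0.156, 0.040); state += dt/6·(k1+2k2+2k3+k4)
t=0.020: state=(0.900, 0.099, 0.001)
t=0.040: state=(0.896, 0.102, 0.002)
t=0.060: state=(0.892, 0.105, 0.002)
continuing one RK4 step at a time; state shown every 25 steps (Δt=0.5):
t=0.500: state=(0.773, 0.199, 0.029)
t=1.000: state=(0.575, 0.342, 0.083)
t=1.500: state=(0.366, 0.467, 0.166)
t=2.000: state=(0.211, 0.521, 0.268)
t=2.500: state=(0.119, 0.508, 0.373)
t=3.000: state=(0.070, 0.459, 0.471)
t=3.500: state=(0.044, 0.399, 0.558)
t=4.000: state=(0.029, 0.338, 0.632)
t=4.500: state=(0.021, 0.284, 0.695)
t=5.000: state=(0.016, 0.237, 0.748)
t=5.500: state=(0.012, 0.196, 0.792)
t=6.000: state=(0.010, 0.162, 0.828)
t=6.500: state=(0.009, 0.134, 0.858)
t=7.000: state=(0.007, 0.110, 0.882)
t=7.500: state=(0.007, 0.091, 0.903)
t=8.000: state=(0.006, 0.075, 0.919)
t=8.500: state=(0.006, 0.061, 0.933)
t=9.000: state=(0.005, 0.050, 0.944)
t=9.500: state=(0.005, 0.041, 0.954)
t=10.000: state=(0.005, 0.034, 0.961)
t=10.200: state=(0.005, 0.031, 0.964)
largest grid value and its neighbours: I(2.100)=0.52303, I(2.120)=0.52308, I(2.140)=0.52303
parabola through these three points peaks at t≈2.120 with I≈0.52308

max I = 0.523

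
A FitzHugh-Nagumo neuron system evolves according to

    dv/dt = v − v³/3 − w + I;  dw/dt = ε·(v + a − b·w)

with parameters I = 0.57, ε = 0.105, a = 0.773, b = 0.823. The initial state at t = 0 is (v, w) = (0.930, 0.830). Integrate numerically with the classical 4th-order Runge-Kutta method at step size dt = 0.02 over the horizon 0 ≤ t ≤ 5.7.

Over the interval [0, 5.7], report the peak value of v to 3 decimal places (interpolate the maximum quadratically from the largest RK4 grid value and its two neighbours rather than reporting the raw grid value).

max v = 1.358

t=0.000: state=(0.930, 0.830)
step 1 (dt=0.02): k1=(0.402, 0.107), k2=(0.401, 0.107), k3=(0.401, 0.107), k4=(0.401, 0.108); state += dt/6·(k1+2k2+2k3+k4)
t=0.020: state=(0.938, 0.832)
t=0.040: state=(0.946, 0.834)
t=0.060: state=(0.954, 0.836)
continuing one RK4 step at a time; state shown every 10 steps (Δt=0.2):
t=0.200: state=(1.009, 0.852)
t=0.400: state=(1.083, 0.875)
t=0.600: state=(1.150, 0.900)
t=0.800: state=(1.208, 0.925)
t=1.000: state=(1.256, 0.951)
t=1.200: state=(1.294, 0.977)
t=1.400: state=(1.322, 1.004)
t=1.600: state=(1.341, 1.030)
t=1.800: state=(1.353, 1.057)
t=2.000: state=(1.358, 1.083)
t=2.200: state=(1.357, 1.109)
t=2.400: state=(1.352, 1.134)
t=2.600: state=(1.343, 1.159)
t=2.800: state=(1.331, 1.183)
t=3.000: state=(1.316, 1.206)
t=3.200: state=(1.299, 1.229)
t=3.400: state=(1.280, 1.251)
t=3.600: state=(1.259, 1.272)
t=3.800: state=(1.237, 1.292)
t=4.000: state=(1.213, 1.312)
t=4.200: state=(1.187, 1.330)
t=4.400: state=(1.160, 1.348)
t=4.600: state=(1.132, 1.365)
t=4.800: state=(1.102, 1.381)
t=5.000: state=(1.070, 1.396)
t=5.200: state=(1.036, 1.410)
t=5.400: state=(1.000, 1.423)
t=5.600: state=(0.961, 1.435)
t=5.700: state=(0.941, 1.441)
largest grid value and its neighbours: v(2.060)=1.35828, v(2.080)=1.35830, v(2.100)=1.35826
parabola through these three points peaks at t≈2.076 with v≈1.35830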